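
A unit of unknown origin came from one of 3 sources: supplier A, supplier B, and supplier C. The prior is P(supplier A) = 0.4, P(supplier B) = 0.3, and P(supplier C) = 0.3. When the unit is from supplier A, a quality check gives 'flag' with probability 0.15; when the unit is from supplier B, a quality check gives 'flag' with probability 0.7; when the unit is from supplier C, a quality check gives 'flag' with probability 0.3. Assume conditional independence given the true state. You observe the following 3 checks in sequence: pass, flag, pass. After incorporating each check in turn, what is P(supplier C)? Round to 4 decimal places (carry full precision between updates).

After 'pass': normaliser = 0.85·0.4000 + 0.3·0.3000 + 0.7·0.3000; P(supplier A) ≈ 0.5312, P(supplier B) ≈ 0.1406, P(supplier C) ≈ 0.3281
After 'flag': normaliser = 0.15·0.5312 + 0.7·0.1406 + 0.3·0.3281; P(supplier A) ≈ 0.2881, P(supplier B) ≈ 0.3559, P(supplier C) ≈ 0.3559
After 'pass': normaliser = 0.85·0.2881 + 0.3·0.3559 + 0.7·0.3559; P(supplier A) ≈ 0.4076, P(supplier B) ≈ 0.1777, P(supplier C) ≈ 0.4147

0.4147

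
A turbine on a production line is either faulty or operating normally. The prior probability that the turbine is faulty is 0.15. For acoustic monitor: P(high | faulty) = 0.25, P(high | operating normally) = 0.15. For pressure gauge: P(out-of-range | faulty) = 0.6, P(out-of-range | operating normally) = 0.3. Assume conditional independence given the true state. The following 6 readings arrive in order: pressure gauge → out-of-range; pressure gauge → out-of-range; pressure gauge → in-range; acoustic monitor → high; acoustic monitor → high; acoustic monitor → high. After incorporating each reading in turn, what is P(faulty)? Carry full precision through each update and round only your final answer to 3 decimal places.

0.651

After pressure gauge='out-of-range': P(faulty) = 0.6·0.1500 / (0.6·0.1500 + 0.3·0.8500) ≈ 0.2609
After pressure gauge='out-of-range': P(faulty) = 0.6·0.2609 / (0.6·0.2609 + 0.3·0.7391) ≈ 0.4138
After pressure gauge='in-range': P(faulty) = 0.4·0.4138 / (0.4·0.4138 + 0.7·0.5862) ≈ 0.2874
After acoustic monitor='high': P(faulty) = 0.25·0.2874 / (0.25·0.2874 + 0.15·0.7126) ≈ 0.4020
After acoustic monitor='high': P(faulty) = 0.25·0.4020 / (0.25·0.4020 + 0.15·0.5980) ≈ 0.5284
After acoustic monitor='high': P(faulty) = 0.25·0.5284 / (0.25·0.5284 + 0.15·0.4716) ≈ 0.6513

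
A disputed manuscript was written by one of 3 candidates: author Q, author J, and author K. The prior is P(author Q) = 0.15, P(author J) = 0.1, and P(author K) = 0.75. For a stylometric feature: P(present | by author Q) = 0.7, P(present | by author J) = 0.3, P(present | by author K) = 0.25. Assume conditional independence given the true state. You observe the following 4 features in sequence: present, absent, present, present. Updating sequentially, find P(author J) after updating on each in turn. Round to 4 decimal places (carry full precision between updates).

0.0724

Each posterior becomes the prior for the next update.
After 'present': normaliser = 0.7·0.1500 + 0.3·0.1000 + 0.25·0.7500; P(author Q) ≈ 0.3256, P(author J) ≈ 0.0930, P(author K) ≈ 0.5814
After 'absent': normaliser = 0.3·0.3256 + 0.7·0.0930 + 0.75·0.5814; P(author Q) ≈ 0.1631, P(author J) ≈ 0.1087, P(author K) ≈ 0.7282
After 'present': normaliser = 0.7·0.1631 + 0.3·0.1087 + 0.25·0.7282; P(author Q) ≈ 0.3472, P(author J) ≈ 0.0992, P(author K) ≈ 0.5536
After 'present': normaliser = 0.7·0.3472 + 0.3·0.0992 + 0.25·0.5536; P(author Q) ≈ 0.5911, P(author J) ≈ 0.0724, P(author K) ≈ 0.3366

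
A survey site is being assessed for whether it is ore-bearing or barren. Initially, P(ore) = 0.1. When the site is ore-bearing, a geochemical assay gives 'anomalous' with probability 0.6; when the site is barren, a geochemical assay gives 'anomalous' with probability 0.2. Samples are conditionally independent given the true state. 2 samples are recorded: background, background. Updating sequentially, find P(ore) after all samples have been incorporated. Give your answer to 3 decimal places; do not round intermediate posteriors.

After 'background': P(ore) = 0.4·0.1000 / (0.4·0.1000 + 0.8·0.9000) ≈ 0.0526
After 'background': P(ore) = 0.4·0.0526 / (0.4·0.0526 + 0.8·0.9474) ≈ 0.0270

0.027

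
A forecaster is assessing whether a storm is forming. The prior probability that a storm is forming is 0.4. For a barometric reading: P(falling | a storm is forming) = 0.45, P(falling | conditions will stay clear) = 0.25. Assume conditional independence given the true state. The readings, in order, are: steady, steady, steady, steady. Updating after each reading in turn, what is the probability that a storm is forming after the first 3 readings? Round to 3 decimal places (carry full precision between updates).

After 'steady': P(storm) = 0.55·0.4000 / (0.55·0.4000 + 0.75·0.6000) ≈ 0.3284
After 'steady': P(storm) = 0.55·0.3284 / (0.55·0.3284 + 0.75·0.6716) ≈ 0.2639
After 'steady': P(storm) = 0.55·0.2639 / (0.55·0.2639 + 0.75·0.7361) ≈ 0.2082

0.208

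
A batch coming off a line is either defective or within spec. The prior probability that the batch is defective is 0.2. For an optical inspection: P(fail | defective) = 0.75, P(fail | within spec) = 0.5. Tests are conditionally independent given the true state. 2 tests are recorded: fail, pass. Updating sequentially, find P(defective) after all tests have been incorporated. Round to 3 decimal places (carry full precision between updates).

0.158

After 'fail': P(defective) = 0.75·0.2000 / (0.75·0.2000 + 0.5·0.8000) ≈ 0.2727
After 'pass': P(defective) = 0.25·0.2727 / (0.25·0.2727 + 0.5·0.7273) ≈ 0.1579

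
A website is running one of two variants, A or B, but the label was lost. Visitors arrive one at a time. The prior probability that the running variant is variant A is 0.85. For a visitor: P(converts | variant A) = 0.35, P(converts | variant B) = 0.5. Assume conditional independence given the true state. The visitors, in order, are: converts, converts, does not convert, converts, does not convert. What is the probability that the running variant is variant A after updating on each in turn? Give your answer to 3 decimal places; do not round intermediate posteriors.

0.767

After 'converts': P(A) = 0.35·0.8500 / (0.35·0.8500 + 0.5·0.1500) ≈ 0.7987
After 'converts': P(A) = 0.35·0.7987 / (0.35·0.7987 + 0.5·0.2013) ≈ 0.7352
After 'does not convert': P(A) = 0.65·0.7352 / (0.65·0.7352 + 0.5·0.2648) ≈ 0.7831
After 'converts': P(A) = 0.35·0.7831 / (0.35·0.7831 + 0.5·0.2169) ≈ 0.7165
After 'does not convert': P(A) = 0.65·0.7165 / (0.65·0.7165 + 0.5·0.2835) ≈ 0.7666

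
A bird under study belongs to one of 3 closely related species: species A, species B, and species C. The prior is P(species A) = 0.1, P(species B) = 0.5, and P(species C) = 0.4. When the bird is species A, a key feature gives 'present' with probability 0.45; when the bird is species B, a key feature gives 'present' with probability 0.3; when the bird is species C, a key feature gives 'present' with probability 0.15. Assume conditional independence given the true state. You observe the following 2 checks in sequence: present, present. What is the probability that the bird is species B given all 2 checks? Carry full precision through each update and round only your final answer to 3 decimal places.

After 'present': normaliser = 0.45·0.1000 + 0.3·0.5000 + 0.15·0.4000; P(species A) ≈ 0.1765, P(species B) ≈ 0.5882, P(species C) ≈ 0.2353
After 'present': normaliser = 0.45·0.1765 + 0.3·0.5882 + 0.15·0.2353; P(species A) ≈ 0.2727, P(species B) ≈ 0.6061, P(species C) ≈ 0.1212

0.606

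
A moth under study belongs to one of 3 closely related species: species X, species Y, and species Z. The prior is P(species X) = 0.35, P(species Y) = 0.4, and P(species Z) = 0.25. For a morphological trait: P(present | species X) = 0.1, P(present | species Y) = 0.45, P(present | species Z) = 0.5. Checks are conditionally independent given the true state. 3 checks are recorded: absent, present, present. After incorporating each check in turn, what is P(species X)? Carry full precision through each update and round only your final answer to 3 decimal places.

After 'absent': normaliser = 0.9·0.3500 + 0.55·0.4000 + 0.5·0.2500; P(species X) ≈ 0.4773, P(species Y) ≈ 0.3333, P(species Z) ≈ 0.1894
After 'present': normaliser = 0.1·0.4773 + 0.45·0.3333 + 0.5·0.1894; P(species X) ≈ 0.1632, P(species Y) ≈ 0.5130, P(species Z) ≈ 0.3238
After 'present': normaliser = 0.1·0.1632 + 0.45·0.5130 + 0.5·0.3238; P(species X) ≈ 0.0399, P(species Y) ≈ 0.5643, P(species Z) ≈ 0.3958

0.040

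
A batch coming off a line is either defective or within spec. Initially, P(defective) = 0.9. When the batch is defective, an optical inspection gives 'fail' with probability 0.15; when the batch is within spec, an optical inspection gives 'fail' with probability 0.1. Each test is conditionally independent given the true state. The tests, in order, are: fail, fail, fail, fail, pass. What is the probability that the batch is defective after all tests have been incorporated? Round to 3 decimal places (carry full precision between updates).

After 'fail': P(defective) = 0.15·0.9000 / (0.15·0.9000 + 0.1·0.1000) ≈ 0.9310
After 'fail': P(defective) = 0.15·0.9310 / (0.15·0.9310 + 0.1·0.0690) ≈ 0.9529
After 'fail': P(defective) = 0.15·0.9529 / (0.15·0.9529 + 0.1·0.0471) ≈ 0.9681
After 'fail': P(defective) = 0.15·0.9681 / (0.15·0.9681 + 0.1·0.0319) ≈ 0.9785
After 'pass': P(defective) = 0.85·0.9785 / (0.85·0.9785 + 0.9·0.0215) ≈ 0.9773

0.977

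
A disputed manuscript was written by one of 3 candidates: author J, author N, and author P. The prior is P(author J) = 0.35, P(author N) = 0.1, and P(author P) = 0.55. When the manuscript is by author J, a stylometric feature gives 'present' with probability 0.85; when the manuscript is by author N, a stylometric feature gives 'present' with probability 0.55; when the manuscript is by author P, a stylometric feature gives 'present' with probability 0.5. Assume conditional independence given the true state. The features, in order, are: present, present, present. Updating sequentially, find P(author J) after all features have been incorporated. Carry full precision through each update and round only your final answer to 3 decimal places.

After 'present': normaliser = 0.85·0.3500 + 0.55·0.1000 + 0.5·0.5500; P(author J) ≈ 0.4741, P(author N) ≈ 0.0876, P(author P) ≈ 0.4382
After 'present': normaliser = 0.85·0.4741 + 0.55·0.0876 + 0.5·0.4382; P(author J) ≈ 0.6012, P(author N) ≈ 0.0719, P(author P) ≈ 0.3269
After 'present': normaliser = 0.85·0.6012 + 0.55·0.0719 + 0.5·0.3269; P(author J) ≈ 0.7157, P(author N) ≈ 0.0554, P(author P) ≈ 0.2289

0.716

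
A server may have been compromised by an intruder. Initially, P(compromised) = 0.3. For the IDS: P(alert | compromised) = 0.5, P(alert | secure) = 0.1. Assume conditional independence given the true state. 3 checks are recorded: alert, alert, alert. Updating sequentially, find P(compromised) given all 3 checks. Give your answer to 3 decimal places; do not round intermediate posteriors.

0.982

After 'alert': P(compromised) = 0.5·0.3000 / (0.5·0.3000 + 0.1·0.7000) ≈ 0.6818
After 'alert': P(compromised) = 0.5·0.6818 / (0.5·0.6818 + 0.1·0.3182) ≈ 0.9146
After 'alert': P(compromised) = 0.5·0.9146 / (0.5·0.9146 + 0.1·0.0854) ≈ 0.9817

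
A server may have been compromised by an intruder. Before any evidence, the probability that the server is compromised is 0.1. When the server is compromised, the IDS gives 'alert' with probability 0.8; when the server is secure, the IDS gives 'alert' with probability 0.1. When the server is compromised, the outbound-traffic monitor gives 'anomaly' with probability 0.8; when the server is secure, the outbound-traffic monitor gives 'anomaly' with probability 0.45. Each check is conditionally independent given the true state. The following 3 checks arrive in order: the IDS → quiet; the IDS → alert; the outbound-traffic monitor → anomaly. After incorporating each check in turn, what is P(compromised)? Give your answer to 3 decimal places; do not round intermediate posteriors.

0.260

After the IDS='quiet': P(compromised) = 0.2·0.1000 / (0.2·0.1000 + 0.9·0.9000) ≈ 0.0241
After the IDS='alert': P(compromised) = 0.8·0.0241 / (0.8·0.0241 + 0.1·0.9759) ≈ 0.1649
After the outbound-traffic monitor='anomaly': P(compromised) = 0.8·0.1649 / (0.8·0.1649 + 0.45·0.8351) ≈ 0.2599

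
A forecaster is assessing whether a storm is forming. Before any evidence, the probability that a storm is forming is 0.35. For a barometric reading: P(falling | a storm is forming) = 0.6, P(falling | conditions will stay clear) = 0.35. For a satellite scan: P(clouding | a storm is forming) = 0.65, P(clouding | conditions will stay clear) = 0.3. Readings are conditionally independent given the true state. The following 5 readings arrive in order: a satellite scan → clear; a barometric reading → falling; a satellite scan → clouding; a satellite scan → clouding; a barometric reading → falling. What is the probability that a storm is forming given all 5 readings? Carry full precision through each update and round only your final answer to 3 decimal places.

After a satellite scan='clear': P(storm) = 0.35·0.3500 / (0.35·0.3500 + 0.7·0.6500) ≈ 0.2121
After a barometric reading='falling': P(storm) = 0.6·0.2121 / (0.6·0.2121 + 0.35·0.7879) ≈ 0.3158
After a satellite scan='clouding': P(storm) = 0.65·0.3158 / (0.65·0.3158 + 0.3·0.6842) ≈ 0.5000
After a satellite scan='clouding': P(storm) = 0.65·0.5000 / (0.65·0.5000 + 0.3·0.5000) ≈ 0.6842
After a barometric reading='falling': P(storm) = 0.6·0.6842 / (0.6·0.6842 + 0.35·0.3158) ≈ 0.7879

0.788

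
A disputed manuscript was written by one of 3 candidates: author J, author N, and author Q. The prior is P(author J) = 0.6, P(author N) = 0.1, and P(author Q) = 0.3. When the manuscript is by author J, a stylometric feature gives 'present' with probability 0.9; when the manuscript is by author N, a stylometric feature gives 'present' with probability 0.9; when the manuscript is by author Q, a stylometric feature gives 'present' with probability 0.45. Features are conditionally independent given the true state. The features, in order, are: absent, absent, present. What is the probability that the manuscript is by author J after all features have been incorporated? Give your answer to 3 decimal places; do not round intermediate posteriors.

0.115

After 'absent': normaliser = 0.1·0.6000 + 0.1·0.1000 + 0.55·0.3000; P(author J) ≈ 0.2553, P(author N) ≈ 0.0426, P(author Q) ≈ 0.7021
After 'absent': normaliser = 0.1·0.2553 + 0.1·0.0426 + 0.55·0.7021; P(author J) ≈ 0.0614, P(author N) ≈ 0.0102, P(author Q) ≈ 0.9284
After 'present': normaliser = 0.9·0.0614 + 0.9·0.0102 + 0.45·0.9284; P(author J) ≈ 0.1146, P(author N) ≈ 0.0191, P(author Q) ≈ 0.8663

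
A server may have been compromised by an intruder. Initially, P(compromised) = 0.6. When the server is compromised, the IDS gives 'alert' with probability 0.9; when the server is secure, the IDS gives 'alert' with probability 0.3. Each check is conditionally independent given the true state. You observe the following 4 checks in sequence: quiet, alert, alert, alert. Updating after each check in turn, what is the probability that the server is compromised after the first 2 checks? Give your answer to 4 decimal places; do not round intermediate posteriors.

After 'quiet': P(compromised) = 0.1·0.6000 / (0.1·0.6000 + 0.7·0.4000) ≈ 0.1765
After 'alert': P(compromised) = 0.9·0.1765 / (0.9·0.1765 + 0.3·0.8235) ≈ 0.3913

0.3913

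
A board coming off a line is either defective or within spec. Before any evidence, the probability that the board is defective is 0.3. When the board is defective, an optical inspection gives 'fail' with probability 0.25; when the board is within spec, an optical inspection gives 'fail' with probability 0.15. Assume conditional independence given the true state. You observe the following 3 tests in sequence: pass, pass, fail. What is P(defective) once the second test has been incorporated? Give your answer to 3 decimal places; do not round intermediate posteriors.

0.250

After 'pass': P(defective) = 0.75·0.3000 / (0.75·0.3000 + 0.85·0.7000) ≈ 0.2744
After 'pass': P(defective) = 0.75·0.2744 / (0.75·0.2744 + 0.85·0.7256) ≈ 0.2502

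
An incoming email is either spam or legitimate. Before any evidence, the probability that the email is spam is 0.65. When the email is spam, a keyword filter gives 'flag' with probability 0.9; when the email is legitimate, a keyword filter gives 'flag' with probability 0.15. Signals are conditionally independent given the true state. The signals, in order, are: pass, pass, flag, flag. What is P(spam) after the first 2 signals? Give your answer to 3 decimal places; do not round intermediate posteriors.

0.025

After 'pass': P(spam) = 0.1·0.6500 / (0.1·0.6500 + 0.85·0.3500) ≈ 0.1793
After 'pass': P(spam) = 0.1·0.1793 / (0.1·0.1793 + 0.85·0.8207) ≈ 0.0251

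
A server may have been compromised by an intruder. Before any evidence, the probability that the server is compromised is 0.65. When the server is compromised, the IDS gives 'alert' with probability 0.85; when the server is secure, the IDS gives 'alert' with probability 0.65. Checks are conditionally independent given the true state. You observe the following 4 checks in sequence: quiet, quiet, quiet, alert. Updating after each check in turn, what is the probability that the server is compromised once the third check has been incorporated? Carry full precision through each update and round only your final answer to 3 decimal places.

0.128

After 'quiet': P(compromised) = 0.15·0.6500 / (0.15·0.6500 + 0.35·0.3500) ≈ 0.4432
After 'quiet': P(compromised) = 0.15·0.4432 / (0.15·0.4432 + 0.35·0.5568) ≈ 0.2543
After 'quiet': P(compromised) = 0.15·0.2543 / (0.15·0.2543 + 0.35·0.7457) ≈ 0.1275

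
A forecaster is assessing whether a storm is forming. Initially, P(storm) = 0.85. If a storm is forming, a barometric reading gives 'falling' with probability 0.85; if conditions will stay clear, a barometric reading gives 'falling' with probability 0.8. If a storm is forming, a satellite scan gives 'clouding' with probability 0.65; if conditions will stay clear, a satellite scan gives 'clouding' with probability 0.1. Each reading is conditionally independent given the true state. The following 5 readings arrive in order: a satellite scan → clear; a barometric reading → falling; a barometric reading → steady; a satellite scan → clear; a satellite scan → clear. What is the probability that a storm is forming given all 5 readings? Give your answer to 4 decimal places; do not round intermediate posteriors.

After a satellite scan='clear': P(storm) = 0.35·0.8500 / (0.35·0.8500 + 0.9·0.1500) ≈ 0.6879
After a barometric reading='falling': P(storm) = 0.85·0.6879 / (0.85·0.6879 + 0.8·0.3121) ≈ 0.7007
After a barometric reading='steady': P(storm) = 0.15·0.7007 / (0.15·0.7007 + 0.2·0.2993) ≈ 0.6372
After a satellite scan='clear': P(storm) = 0.35·0.6372 / (0.35·0.6372 + 0.9·0.3628) ≈ 0.4058
After a satellite scan='clear': P(storm) = 0.35·0.4058 / (0.35·0.4058 + 0.9·0.5942) ≈ 0.2098

0.2098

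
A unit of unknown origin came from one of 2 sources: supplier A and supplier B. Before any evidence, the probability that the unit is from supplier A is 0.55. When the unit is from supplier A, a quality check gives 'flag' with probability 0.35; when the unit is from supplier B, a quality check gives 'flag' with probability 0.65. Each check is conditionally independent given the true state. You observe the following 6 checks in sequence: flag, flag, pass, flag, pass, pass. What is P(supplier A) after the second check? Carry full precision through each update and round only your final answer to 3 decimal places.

0.262

After 'flag': P(supplier A) = 0.35·0.5500 / (0.35·0.5500 + 0.65·0.4500) ≈ 0.3969
After 'flag': P(supplier A) = 0.35·0.3969 / (0.35·0.3969 + 0.65·0.6031) ≈ 0.2617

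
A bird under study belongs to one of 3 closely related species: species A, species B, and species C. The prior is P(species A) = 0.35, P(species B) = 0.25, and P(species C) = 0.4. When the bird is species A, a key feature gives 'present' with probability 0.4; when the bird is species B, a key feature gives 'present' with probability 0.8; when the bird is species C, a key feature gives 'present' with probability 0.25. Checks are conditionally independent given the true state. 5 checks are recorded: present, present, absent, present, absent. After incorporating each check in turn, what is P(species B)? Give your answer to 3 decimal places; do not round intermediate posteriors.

Apply Bayes' rule sequentially, carrying P(species B) forward.
After 'present': normaliser = 0.4·0.3500 + 0.8·0.2500 + 0.25·0.4000; P(species A) ≈ 0.3182, P(species B) ≈ 0.4545, P(species C) ≈ 0.2273
After 'present': normaliser = 0.4·0.3182 + 0.8·0.4545 + 0.25·0.2273; P(species A) ≈ 0.2324, P(species B) ≈ 0.6639, P(species C) ≈ 0.1037
After 'absent': normaliser = 0.6·0.2324 + 0.2·0.6639 + 0.75·0.1037; P(species A) ≈ 0.3983, P(species B) ≈ 0.3794, P(species C) ≈ 0.2223
After 'present': normaliser = 0.4·0.3983 + 0.8·0.3794 + 0.25·0.2223; P(species A) ≈ 0.3074, P(species B) ≈ 0.5854, P(species C) ≈ 0.1072
After 'absent': normaliser = 0.6·0.3074 + 0.2·0.5854 + 0.75·0.1072; P(species A) ≈ 0.4829, P(species B) ≈ 0.3066, P(species C) ≈ 0.2105

0.307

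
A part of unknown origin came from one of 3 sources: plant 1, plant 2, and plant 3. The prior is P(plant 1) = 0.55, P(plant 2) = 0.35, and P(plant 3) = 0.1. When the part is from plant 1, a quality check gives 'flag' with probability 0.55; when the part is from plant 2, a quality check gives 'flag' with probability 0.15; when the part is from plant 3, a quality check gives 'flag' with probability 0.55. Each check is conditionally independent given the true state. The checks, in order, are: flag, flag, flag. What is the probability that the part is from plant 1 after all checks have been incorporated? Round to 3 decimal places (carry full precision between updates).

0.837

After 'flag': normaliser = 0.55·0.5500 + 0.15·0.3500 + 0.55·0.1000; P(plant 1) ≈ 0.7378, P(plant 2) ≈ 0.1280, P(plant 3) ≈ 0.1341
After 'flag': normaliser = 0.55·0.7378 + 0.15·0.1280 + 0.55·0.1341; P(plant 1) ≈ 0.8136, P(plant 2) ≈ 0.0385, P(plant 3) ≈ 0.1479
After 'flag': normaliser = 0.55·0.8136 + 0.15·0.0385 + 0.55·0.1479; P(plant 1) ≈ 0.8370, P(plant 2) ≈ 0.0108, P(plant 3) ≈ 0.1522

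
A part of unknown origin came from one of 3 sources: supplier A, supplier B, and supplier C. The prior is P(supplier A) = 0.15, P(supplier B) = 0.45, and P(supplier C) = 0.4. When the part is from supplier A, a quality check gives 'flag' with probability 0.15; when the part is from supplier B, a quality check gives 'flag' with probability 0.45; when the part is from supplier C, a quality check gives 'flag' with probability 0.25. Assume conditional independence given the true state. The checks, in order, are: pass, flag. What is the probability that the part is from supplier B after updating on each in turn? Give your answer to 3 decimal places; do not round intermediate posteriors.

0.542

After 'pass': normaliser = 0.85·0.1500 + 0.55·0.4500 + 0.75·0.4000; P(supplier A) ≈ 0.1889, P(supplier B) ≈ 0.3667, P(supplier C) ≈ 0.4444
After 'flag': normaliser = 0.15·0.1889 + 0.45·0.3667 + 0.25·0.4444; P(supplier A) ≈ 0.0931, P(supplier B) ≈ 0.5420, P(supplier C) ≈ 0.3650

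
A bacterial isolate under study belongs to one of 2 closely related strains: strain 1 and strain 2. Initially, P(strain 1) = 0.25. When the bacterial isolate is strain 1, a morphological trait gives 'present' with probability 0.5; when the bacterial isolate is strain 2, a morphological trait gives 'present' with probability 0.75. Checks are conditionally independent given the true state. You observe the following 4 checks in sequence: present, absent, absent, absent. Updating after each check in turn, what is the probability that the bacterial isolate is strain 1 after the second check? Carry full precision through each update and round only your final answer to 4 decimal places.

After 'present': P(strain 1) = 0.5·0.2500 / (0.5·0.2500 + 0.75·0.7500) ≈ 0.1818
After 'absent': P(strain 1) = 0.5·0.1818 / (0.5·0.1818 + 0.25·0.8182) ≈ 0.3077

0.3077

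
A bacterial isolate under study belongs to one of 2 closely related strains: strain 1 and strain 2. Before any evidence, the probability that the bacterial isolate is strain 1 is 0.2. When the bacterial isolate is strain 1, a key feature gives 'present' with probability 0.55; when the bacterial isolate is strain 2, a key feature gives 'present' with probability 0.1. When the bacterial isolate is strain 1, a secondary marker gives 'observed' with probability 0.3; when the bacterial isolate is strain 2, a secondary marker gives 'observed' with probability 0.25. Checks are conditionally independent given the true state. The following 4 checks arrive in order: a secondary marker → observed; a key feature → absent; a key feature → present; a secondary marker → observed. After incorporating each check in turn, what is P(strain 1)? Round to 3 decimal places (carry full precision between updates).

Each posterior becomes the prior for the next update.
After a secondary marker='observed': P(strain 1) = 0.3·0.2000 / (0.3·0.2000 + 0.25·0.8000) ≈ 0.2308
After a key feature='absent': P(strain 1) = 0.45·0.2308 / (0.45·0.2308 + 0.9·0.7692) ≈ 0.1304
After a key feature='present': P(strain 1) = 0.55·0.1304 / (0.55·0.1304 + 0.1·0.8696) ≈ 0.4521
After a secondary marker='observed': P(strain 1) = 0.3·0.4521 / (0.3·0.4521 + 0.25·0.5479) ≈ 0.4975

0.497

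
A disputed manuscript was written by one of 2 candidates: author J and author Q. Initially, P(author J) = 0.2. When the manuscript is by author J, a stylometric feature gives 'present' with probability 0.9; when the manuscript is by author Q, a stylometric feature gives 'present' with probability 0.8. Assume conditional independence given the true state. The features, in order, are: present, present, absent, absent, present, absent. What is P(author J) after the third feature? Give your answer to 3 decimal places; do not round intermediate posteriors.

0.137

Each posterior becomes the prior for the next update.
After 'present': P(author J) = 0.9·0.2000 / (0.9·0.2000 + 0.8·0.8000) ≈ 0.2195
After 'present': P(author J) = 0.9·0.2195 / (0.9·0.2195 + 0.8·0.7805) ≈ 0.2404
After 'absent': P(author J) = 0.1·0.2404 / (0.1·0.2404 + 0.2·0.7596) ≈ 0.1366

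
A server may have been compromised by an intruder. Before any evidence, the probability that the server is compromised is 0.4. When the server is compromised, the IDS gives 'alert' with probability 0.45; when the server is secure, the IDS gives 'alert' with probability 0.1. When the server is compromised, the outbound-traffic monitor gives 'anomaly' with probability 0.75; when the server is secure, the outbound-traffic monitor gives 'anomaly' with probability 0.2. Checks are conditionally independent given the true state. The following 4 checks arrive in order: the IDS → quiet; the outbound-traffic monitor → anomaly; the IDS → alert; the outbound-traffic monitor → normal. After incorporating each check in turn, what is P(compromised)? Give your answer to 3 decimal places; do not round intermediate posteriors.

After the IDS='quiet': P(compromised) = 0.55·0.4000 / (0.55·0.4000 + 0.9·0.6000) ≈ 0.2895
After the outbound-traffic monitor='anomaly': P(compromised) = 0.75·0.2895 / (0.75·0.2895 + 0.2·0.7105) ≈ 0.6044
After the IDS='alert': P(compromised) = 0.45·0.6044 / (0.45·0.6044 + 0.1·0.3956) ≈ 0.8730
After the outbound-traffic monitor='normal': P(compromised) = 0.25·0.8730 / (0.25·0.8730 + 0.8·0.1270) ≈ 0.6824

0.682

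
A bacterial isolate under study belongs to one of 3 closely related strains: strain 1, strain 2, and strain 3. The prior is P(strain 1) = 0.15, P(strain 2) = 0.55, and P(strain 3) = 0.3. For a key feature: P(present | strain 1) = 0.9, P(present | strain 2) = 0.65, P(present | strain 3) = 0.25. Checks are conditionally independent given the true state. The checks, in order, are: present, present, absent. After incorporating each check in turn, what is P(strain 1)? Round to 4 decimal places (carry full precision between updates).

After 'present': normaliser = 0.9·0.1500 + 0.65·0.5500 + 0.25·0.3000; P(strain 1) ≈ 0.2379, P(strain 2) ≈ 0.6300, P(strain 3) ≈ 0.1322
After 'present': normaliser = 0.9·0.2379 + 0.65·0.6300 + 0.25·0.1322; P(strain 1) ≈ 0.3261, P(strain 2) ≈ 0.6236, P(strain 3) ≈ 0.0503
After 'absent': normaliser = 0.1·0.3261 + 0.35·0.6236 + 0.75·0.0503; P(strain 1) ≈ 0.1130, P(strain 2) ≈ 0.7563, P(strain 3) ≈ 0.1308

0.1130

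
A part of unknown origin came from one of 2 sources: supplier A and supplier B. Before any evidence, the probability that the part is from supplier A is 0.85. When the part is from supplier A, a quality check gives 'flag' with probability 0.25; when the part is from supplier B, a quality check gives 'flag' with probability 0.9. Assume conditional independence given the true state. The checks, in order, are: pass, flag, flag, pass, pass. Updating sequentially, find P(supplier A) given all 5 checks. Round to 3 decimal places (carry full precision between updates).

0.995

After 'pass': P(supplier A) = 0.75·0.8500 / (0.75·0.8500 + 0.1·0.1500) ≈ 0.9770
After 'flag': P(supplier A) = 0.25·0.9770 / (0.25·0.9770 + 0.9·0.0230) ≈ 0.9219
After 'flag': P(supplier A) = 0.25·0.9219 / (0.25·0.9219 + 0.9·0.0781) ≈ 0.7663
After 'pass': P(supplier A) = 0.75·0.7663 / (0.75·0.7663 + 0.1·0.2337) ≈ 0.9609
After 'pass': P(supplier A) = 0.75·0.9609 / (0.75·0.9609 + 0.1·0.0391) ≈ 0.9946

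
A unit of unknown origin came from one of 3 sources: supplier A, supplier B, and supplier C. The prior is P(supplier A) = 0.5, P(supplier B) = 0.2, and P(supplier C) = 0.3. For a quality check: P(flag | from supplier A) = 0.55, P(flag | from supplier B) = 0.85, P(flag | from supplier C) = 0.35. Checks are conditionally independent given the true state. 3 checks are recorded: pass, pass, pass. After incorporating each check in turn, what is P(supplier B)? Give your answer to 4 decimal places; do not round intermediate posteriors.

0.0052

After 'pass': normaliser = 0.45·0.5000 + 0.15·0.2000 + 0.65·0.3000; P(supplier A) ≈ 0.5000, P(supplier B) ≈ 0.0667, P(supplier C) ≈ 0.4333
After 'pass': normaliser = 0.45·0.5000 + 0.15·0.0667 + 0.65·0.4333; P(supplier A) ≈ 0.4355, P(supplier B) ≈ 0.0194, P(supplier C) ≈ 0.5452
After 'pass': normaliser = 0.45·0.4355 + 0.15·0.0194 + 0.65·0.5452; P(supplier A) ≈ 0.3542, P(supplier B) ≈ 0.0052, P(supplier C) ≈ 0.6405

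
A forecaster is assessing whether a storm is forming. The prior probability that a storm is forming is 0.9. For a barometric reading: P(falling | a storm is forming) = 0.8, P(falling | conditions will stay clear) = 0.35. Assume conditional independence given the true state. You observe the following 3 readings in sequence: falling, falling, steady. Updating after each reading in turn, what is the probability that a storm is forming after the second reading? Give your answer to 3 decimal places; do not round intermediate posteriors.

After 'falling': P(storm) = 0.8·0.9000 / (0.8·0.9000 + 0.35·0.1000) ≈ 0.9536
After 'falling': P(storm) = 0.8·0.9536 / (0.8·0.9536 + 0.35·0.0464) ≈ 0.9792

0.979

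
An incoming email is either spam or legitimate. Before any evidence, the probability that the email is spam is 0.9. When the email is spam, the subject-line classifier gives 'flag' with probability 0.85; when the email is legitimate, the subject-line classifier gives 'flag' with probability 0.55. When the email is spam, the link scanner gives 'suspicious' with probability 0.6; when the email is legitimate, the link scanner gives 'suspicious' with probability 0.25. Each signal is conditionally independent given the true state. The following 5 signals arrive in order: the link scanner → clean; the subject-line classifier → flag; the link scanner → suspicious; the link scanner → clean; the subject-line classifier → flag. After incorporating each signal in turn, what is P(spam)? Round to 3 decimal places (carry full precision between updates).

0.936

After the link scanner='clean': P(spam) = 0.4·0.9000 / (0.4·0.9000 + 0.75·0.1000) ≈ 0.8276
After the subject-line classifier='flag': P(spam) = 0.85·0.8276 / (0.85·0.8276 + 0.55·0.1724) ≈ 0.8812
After the link scanner='suspicious': P(spam) = 0.6·0.8812 / (0.6·0.8812 + 0.25·0.1188) ≈ 0.9468
After the link scanner='clean': P(spam) = 0.4·0.9468 / (0.4·0.9468 + 0.75·0.0532) ≈ 0.9047
After the subject-line classifier='flag': P(spam) = 0.85·0.9047 / (0.85·0.9047 + 0.55·0.0953) ≈ 0.9362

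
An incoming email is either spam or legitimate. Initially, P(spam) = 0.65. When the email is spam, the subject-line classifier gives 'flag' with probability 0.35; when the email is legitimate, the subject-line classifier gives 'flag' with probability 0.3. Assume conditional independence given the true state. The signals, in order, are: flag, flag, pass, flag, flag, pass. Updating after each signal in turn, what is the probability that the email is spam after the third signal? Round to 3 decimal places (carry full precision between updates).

0.701

Apply Bayes' rule sequentially, carrying P(spam) forward.
After 'flag': P(spam) = 0.35·0.6500 / (0.35·0.6500 + 0.3·0.3500) ≈ 0.6842
After 'flag': P(spam) = 0.35·0.6842 / (0.35·0.6842 + 0.3·0.3158) ≈ 0.7165
After 'pass': P(spam) = 0.65·0.7165 / (0.65·0.7165 + 0.7·0.2835) ≈ 0.7012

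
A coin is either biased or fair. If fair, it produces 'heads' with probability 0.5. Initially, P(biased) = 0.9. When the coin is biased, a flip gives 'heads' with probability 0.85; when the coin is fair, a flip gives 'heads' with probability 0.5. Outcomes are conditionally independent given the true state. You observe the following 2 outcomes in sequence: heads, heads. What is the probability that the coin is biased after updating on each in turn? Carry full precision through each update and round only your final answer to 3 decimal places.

After 'heads': P(biased) = 0.85·0.9000 / (0.85·0.9000 + 0.5·0.1000) ≈ 0.9387
After 'heads': P(biased) = 0.85·0.9387 / (0.85·0.9387 + 0.5·0.0613) ≈ 0.9630

0.963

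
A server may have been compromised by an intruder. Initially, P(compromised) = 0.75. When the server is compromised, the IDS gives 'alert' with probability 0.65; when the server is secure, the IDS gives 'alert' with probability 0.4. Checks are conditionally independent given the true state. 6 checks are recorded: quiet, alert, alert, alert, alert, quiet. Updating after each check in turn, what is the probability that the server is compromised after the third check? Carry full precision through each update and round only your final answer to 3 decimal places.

Each posterior becomes the prior for the next update.
After 'quiet': P(compromised) = 0.35·0.7500 / (0.35·0.7500 + 0.6·0.2500) ≈ 0.6364
After 'alert': P(compromised) = 0.65·0.6364 / (0.65·0.6364 + 0.4·0.3636) ≈ 0.7398
After 'alert': P(compromised) = 0.65·0.7398 / (0.65·0.7398 + 0.4·0.2602) ≈ 0.8221

0.822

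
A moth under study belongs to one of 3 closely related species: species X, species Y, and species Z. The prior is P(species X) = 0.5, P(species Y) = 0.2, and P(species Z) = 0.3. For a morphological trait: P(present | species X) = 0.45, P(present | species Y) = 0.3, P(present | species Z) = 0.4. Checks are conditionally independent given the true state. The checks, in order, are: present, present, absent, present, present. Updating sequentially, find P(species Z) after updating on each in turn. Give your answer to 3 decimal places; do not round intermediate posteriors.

After 'present': normaliser = 0.45·0.5000 + 0.3·0.2000 + 0.4·0.3000; P(species X) ≈ 0.5556, P(species Y) ≈ 0.1481, P(species Z) ≈ 0.2963
After 'present': normaliser = 0.45·0.5556 + 0.3·0.1481 + 0.4·0.2963; P(species X) ≈ 0.6054, P(species Y) ≈ 0.1076, P(species Z) ≈ 0.2870
After 'absent': normaliser = 0.55·0.6054 + 0.7·0.1076 + 0.6·0.2870; P(species X) ≈ 0.5736, P(species Y) ≈ 0.1298, P(species Z) ≈ 0.2966
After 'present': normaliser = 0.45·0.5736 + 0.3·0.1298 + 0.4·0.2966; P(species X) ≈ 0.6209, P(species Y) ≈ 0.0937, P(species Z) ≈ 0.2854
After 'present': normaliser = 0.45·0.6209 + 0.3·0.0937 + 0.4·0.2854; P(species X) ≈ 0.6626, P(species Y) ≈ 0.0666, P(species Z) ≈ 0.2708

0.271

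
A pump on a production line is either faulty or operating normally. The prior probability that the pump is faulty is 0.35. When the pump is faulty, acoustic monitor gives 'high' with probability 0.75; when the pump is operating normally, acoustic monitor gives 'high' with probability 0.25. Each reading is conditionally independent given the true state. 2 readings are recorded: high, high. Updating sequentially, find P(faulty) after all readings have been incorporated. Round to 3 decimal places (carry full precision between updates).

After 'high': P(faulty) = 0.75·0.3500 / (0.75·0.3500 + 0.25·0.6500) ≈ 0.6176
After 'high': P(faulty) = 0.75·0.6176 / (0.75·0.6176 + 0.25·0.3824) ≈ 0.8289

0.829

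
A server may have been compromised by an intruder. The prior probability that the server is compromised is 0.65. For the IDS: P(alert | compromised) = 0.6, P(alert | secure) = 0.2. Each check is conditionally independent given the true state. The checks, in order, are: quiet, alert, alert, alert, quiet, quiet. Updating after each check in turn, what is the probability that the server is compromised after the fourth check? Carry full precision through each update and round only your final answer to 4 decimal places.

0.9616

Apply Bayes' rule sequentially, carrying P(compromised) forward.
After 'quiet': P(compromised) = 0.4·0.6500 / (0.4·0.6500 + 0.8·0.3500) ≈ 0.4815
After 'alert': P(compromised) = 0.6·0.4815 / (0.6·0.4815 + 0.2·0.5185) ≈ 0.7358
After 'alert': P(compromised) = 0.6·0.7358 / (0.6·0.7358 + 0.2·0.2642) ≈ 0.8931
After 'alert': P(compromised) = 0.6·0.8931 / (0.6·0.8931 + 0.2·0.1069) ≈ 0.9616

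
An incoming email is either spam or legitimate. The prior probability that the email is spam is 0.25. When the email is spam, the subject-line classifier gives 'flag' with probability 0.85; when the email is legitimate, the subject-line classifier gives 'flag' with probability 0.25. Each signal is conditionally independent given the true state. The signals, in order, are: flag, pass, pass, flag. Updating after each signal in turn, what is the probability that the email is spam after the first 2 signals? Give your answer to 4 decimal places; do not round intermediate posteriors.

0.1848

After 'flag': P(spam) = 0.85·0.2500 / (0.85·0.2500 + 0.25·0.7500) ≈ 0.5312
After 'pass': P(spam) = 0.15·0.5312 / (0.15·0.5312 + 0.75·0.4688) ≈ 0.1848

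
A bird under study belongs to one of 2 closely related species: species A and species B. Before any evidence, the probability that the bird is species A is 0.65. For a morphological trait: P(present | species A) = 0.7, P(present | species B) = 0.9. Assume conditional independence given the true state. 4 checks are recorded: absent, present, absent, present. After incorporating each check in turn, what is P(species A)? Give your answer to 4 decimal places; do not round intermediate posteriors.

0.9100

After 'absent': P(species A) = 0.3·0.6500 / (0.3·0.6500 + 0.1·0.3500) ≈ 0.8478
After 'present': P(species A) = 0.7·0.8478 / (0.7·0.8478 + 0.9·0.1522) ≈ 0.8125
After 'absent': P(species A) = 0.3·0.8125 / (0.3·0.8125 + 0.1·0.1875) ≈ 0.9286
After 'present': P(species A) = 0.7·0.9286 / (0.7·0.9286 + 0.9·0.0714) ≈ 0.9100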